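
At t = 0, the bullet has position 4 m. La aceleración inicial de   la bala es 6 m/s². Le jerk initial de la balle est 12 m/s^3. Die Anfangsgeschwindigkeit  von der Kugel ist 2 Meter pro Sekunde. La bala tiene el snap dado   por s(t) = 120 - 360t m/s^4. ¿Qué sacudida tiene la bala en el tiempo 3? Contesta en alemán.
Wir müssen das Integral unserer Gleichung für den Snap s(t) = 120 - 360·t 1-mal finden. Durch Integration von dem Snap und Verwendung der Anfangsbedingung j(0) = 12, erhalten wir j(t) = -180·t^2 + 120·t + 12. Wir haben den Ruck j(t) = -180·t^2 + 120·t + 12. Durch Einsetzen von t = 3: j(3) = -1248.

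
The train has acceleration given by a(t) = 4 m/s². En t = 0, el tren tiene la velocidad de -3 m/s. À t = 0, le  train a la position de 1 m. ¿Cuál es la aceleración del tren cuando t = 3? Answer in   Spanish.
Usando a(t) = 4 y sustituyendo t = 3, encontramos a = 4.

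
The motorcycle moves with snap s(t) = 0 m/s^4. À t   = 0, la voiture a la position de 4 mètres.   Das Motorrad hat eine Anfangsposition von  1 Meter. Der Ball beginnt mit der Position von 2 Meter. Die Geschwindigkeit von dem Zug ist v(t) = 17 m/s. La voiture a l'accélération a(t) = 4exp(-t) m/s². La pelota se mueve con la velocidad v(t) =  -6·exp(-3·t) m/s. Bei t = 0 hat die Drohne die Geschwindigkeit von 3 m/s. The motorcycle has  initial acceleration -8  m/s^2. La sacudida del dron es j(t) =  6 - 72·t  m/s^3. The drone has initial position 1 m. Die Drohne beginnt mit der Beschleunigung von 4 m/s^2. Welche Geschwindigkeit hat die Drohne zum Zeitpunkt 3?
Ausgehend von dem Ruck j(t) = 6 - 72·t, nehmen wir 2 Stammfunktionen. Mit ∫j(t)dt und Anwendung von a(0) = 4, finden wir a(t) = -36·t^2 + 6·t + 4. Das Integral von der Beschleunigung ist die Geschwindigkeit. Mit v(0) = 3 erhalten wir v(t) = -12·t^3 + 3·t^2 + 4·t + 3. Wir haben die Geschwindigkeit v(t) = -12·t^3 + 3·t^2 + 4·t + 3. Durch Einsetzen von t = 3: v(3) = -282.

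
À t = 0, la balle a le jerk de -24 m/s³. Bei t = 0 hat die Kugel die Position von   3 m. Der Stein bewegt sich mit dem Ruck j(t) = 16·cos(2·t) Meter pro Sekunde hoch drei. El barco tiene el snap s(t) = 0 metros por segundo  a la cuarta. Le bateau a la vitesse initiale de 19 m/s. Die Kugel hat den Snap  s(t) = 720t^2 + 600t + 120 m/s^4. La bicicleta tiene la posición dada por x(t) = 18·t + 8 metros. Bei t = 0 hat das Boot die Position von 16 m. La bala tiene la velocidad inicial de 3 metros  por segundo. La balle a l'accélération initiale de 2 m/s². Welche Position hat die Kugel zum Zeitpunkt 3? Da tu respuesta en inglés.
Starting from snap s(t) = 720·t^2 + 600·t + 120, we take 4 integrals. The antiderivative of snap, with j(0) = -24, gives jerk: j(t) = 240·t^3 + 300·t^2 + 120·t - 24. Integrating jerk and using the initial condition a(0) = 2, we get a(t) = 60·t^4 + 100·t^3 + 60·t^2 - 24·t + 2. Finding the integral of a(t) and using v(0) = 3: v(t) = 12·t^5 + 25·t^4 + 20·t^3 - 12·t^2 + 2·t + 3. Finding the antiderivative of v(t) and using x(0) = 3: x(t) = 2·t^6 + 5·t^5 + 5·t^4 - 4·t^3 + t^2 + 3·t + 3. From the given position equation x(t) = 2·t^6 + 5·t^5 + 5·t^4 - 4·t^3 + t^2 + 3·t + 3, we substitute t = 3 to get x = 2991.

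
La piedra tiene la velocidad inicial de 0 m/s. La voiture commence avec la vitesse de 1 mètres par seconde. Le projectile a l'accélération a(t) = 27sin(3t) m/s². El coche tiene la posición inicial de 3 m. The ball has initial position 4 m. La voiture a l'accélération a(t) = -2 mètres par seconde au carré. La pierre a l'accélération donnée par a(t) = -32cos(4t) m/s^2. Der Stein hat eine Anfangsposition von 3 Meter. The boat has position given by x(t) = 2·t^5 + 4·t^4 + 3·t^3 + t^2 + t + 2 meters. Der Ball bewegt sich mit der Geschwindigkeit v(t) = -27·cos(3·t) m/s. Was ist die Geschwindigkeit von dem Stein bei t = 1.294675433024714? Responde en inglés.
To find the answer, we compute 1 integral of a(t) = -32·cos(4·t). The antiderivative of acceleration, with v(0) = 0, gives velocity: v(t) = -8·sin(4·t). From the given velocity equation v(t) = -8·sin(4·t), we substitute t = 1.294675433024714 to get v = 7.14585702244529.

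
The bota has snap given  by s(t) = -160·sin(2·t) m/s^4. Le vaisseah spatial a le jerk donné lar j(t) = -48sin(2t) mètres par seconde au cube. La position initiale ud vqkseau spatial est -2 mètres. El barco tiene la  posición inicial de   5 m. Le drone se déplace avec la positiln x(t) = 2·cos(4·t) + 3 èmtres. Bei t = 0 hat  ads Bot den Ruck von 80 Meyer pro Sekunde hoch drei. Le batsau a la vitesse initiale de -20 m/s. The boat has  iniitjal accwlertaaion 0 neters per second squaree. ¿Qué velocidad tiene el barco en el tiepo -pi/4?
Para resolver esto, necesitamos tomar 3 integrales de nuestra ecuación del snap s(t) = -160·sin(2·t). La antiderivada del snap es la sacudida. Usando j(0) = 80, obtenemos j(t) = 80·cos(2·t). Tomando ∫j(t)dt y aplicando a(0) = 0, encontramos a(t) = 40·sin(2·t). Tomando ∫a(t)dt y aplicando v(0) = -20, encontramos v(t) = -20·cos(2·t). Tenemos la velocidad v(t) = -20·cos(2·t). Sustituyendo t = -pi/4: v(-pi/4) = 0.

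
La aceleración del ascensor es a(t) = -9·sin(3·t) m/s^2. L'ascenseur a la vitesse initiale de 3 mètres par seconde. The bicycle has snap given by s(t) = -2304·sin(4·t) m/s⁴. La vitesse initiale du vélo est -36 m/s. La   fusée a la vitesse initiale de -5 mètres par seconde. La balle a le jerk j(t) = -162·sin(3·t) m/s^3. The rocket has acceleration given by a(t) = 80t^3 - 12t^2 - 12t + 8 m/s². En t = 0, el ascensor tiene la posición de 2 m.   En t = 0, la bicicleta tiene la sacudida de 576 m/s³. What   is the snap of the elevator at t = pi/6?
We must differentiate our acceleration equation a(t) = -9·sin(3·t) 2 times. Differentiating acceleration, we get jerk: j(t) = -27·cos(3·t). The derivative of jerk gives snap: s(t) = 81·sin(3·t). We have snap s(t) = 81·sin(3·t). Substituting t = pi/6: s(pi/6) = 81.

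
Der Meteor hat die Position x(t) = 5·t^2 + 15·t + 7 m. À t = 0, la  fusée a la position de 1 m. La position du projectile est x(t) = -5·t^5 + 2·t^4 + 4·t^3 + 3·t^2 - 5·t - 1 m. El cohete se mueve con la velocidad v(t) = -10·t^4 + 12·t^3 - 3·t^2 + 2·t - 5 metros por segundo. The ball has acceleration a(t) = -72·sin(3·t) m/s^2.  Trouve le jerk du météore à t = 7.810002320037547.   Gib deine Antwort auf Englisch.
To solve this, we need to take 3 derivatives of our position equation x(t) = 5·t^2 + 15·t + 7. The derivative of position gives velocity: v(t) = 10·t + 15. Taking d/dt of v(t), we find a(t) = 10. Differentiating acceleration, we get jerk: j(t) = 0. We have jerk j(t) = 0. Substituting t = 7.810002320037547: j(7.810002320037547) = 0.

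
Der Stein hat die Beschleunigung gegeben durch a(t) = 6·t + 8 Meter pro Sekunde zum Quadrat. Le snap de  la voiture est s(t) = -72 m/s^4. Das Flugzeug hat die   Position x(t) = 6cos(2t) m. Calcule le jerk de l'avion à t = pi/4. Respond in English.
Starting from position x(t) = 6·cos(2·t), we take 3 derivatives. Taking d/dt of x(t), we find v(t) = -12·sin(2·t). Taking d/dt of v(t), we find a(t) = -24·cos(2·t). Taking d/dt of a(t), we find j(t) = 48·sin(2·t). From the given jerk equation j(t) = 48·sin(2·t), we substitute t = pi/4 to get j = 48.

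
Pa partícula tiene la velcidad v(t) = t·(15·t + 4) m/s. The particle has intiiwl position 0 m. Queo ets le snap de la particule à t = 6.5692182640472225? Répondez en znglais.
We must differentiate our velocity equation v(t) = t·(15·t + 4) 3 times. Taking d/dt of v(t), we find a(t) = 30·t + 4. Taking d/dt of a(t), we find j(t) = 30. The derivative of jerk gives snap: s(t) = 0. Using s(t) = 0 and substituting t = 6.5692182640472225, we find s = 0.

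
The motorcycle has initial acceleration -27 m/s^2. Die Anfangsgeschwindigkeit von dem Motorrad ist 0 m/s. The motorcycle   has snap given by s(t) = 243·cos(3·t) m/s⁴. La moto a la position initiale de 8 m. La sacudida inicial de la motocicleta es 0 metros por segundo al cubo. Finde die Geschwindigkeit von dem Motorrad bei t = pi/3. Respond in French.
Nous devons intégrer notre équation du snap s(t) = 243·cos(3·t) 3 fois. L'intégrale du snap est le jerk. En utilisant j(0) = 0, nous obtenons j(t) = 81·sin(3·t). La primitive du jerk est l'accélération. En utilisant a(0) = -27, nous obtenons a(t) = -27·cos(3·t). La primitive de l'accélération, avec v(0) = 0, donne la vitesse: v(t) = -9·sin(3·t). De l'équation de la vitesse v(t) = -9·sin(3·t), nous substituons t = pi/3 pour obtenir v = 0.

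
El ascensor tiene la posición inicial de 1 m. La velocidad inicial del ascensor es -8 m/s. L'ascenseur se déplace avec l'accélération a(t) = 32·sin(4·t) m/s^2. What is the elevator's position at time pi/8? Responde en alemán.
Ausgehend von der Beschleunigung a(t) = 32·sin(4·t), nehmen wir 2 Stammfunktionen. Das Integral von der Beschleunigung, mit v(0) = -8, ergibt die Geschwindigkeit: v(t) = -8·cos(4·t). Mit ∫v(t)dt und Anwendung von x(0) = 1, finden wir x(t) = 1 - 2·sin(4·t). Mit x(t) = 1 - 2·sin(4·t) und Einsetzen von t = pi/8, finden wir x = -1.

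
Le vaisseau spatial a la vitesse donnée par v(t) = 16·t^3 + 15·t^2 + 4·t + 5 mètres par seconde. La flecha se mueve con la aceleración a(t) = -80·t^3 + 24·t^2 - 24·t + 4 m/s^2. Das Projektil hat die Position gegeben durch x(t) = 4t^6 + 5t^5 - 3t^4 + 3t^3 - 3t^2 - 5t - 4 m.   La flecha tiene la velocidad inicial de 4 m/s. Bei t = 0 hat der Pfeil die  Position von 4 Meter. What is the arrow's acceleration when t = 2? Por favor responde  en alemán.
Aus der Gleichung für die Beschleunigung a(t) = -80·t^3 + 24·t^2 - 24·t + 4, setzen wir t = 2 ein und erhalten a = -588.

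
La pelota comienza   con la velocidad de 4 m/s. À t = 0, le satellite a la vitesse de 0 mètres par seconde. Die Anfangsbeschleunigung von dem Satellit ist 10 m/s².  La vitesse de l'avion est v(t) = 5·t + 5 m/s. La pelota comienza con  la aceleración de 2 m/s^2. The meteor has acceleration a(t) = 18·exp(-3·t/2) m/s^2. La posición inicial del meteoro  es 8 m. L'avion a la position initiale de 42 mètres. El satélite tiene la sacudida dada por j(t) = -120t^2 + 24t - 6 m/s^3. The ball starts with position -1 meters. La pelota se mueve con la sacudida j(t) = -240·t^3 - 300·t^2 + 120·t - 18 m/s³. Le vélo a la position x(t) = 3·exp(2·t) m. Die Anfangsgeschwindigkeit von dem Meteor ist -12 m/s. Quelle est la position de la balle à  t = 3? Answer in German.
Wir müssen die Stammfunktion unserer Gleichung für den Ruck j(t) = -240·t^3 - 300·t^2 + 120·t - 18 3-mal finden. Die Stammfunktion von dem Ruck, mit a(0) = 2, ergibt die Beschleunigung: a(t) = -60·t^4 - 100·t^3 + 60·t^2 - 18·t + 2. Mit ∫a(t)dt und Anwendung von v(0) = 4, finden wir v(t) = -12·t^5 - 25·t^4 + 20·t^3 - 9·t^2 + 2·t + 4. Durch Integration von der Geschwindigkeit und Verwendung der Anfangsbedingung x(0) = -1, erhalten wir x(t) = -2·t^6 - 5·t^5 + 5·t^4 - 3·t^3 + t^2 + 4·t - 1. Wir haben die Position x(t) = -2·t^6 - 5·t^5 + 5·t^4 - 3·t^3 + t^2 + 4·t - 1. Durch Einsetzen von t = 3: x(3) = -2329.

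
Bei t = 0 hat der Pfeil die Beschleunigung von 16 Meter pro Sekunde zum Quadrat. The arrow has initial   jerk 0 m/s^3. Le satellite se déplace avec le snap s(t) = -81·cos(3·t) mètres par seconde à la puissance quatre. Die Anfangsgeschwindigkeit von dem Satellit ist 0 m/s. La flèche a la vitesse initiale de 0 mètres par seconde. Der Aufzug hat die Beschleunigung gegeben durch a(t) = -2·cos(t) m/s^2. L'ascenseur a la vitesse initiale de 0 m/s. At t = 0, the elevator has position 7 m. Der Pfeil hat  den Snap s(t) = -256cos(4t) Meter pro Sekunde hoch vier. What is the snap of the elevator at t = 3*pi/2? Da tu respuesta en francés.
En partant de l'accélération a(t) = -2·cos(t), nous prenons 2 dérivées. En prenant d/dt de a(t), nous trouvons j(t) = 2·sin(t). En prenant d/dt de j(t), nous trouvons s(t) = 2·cos(t). Nous avons le snap s(t) = 2·cos(t). En substituant t = 3*pi/2: s(3*pi/2) = 0.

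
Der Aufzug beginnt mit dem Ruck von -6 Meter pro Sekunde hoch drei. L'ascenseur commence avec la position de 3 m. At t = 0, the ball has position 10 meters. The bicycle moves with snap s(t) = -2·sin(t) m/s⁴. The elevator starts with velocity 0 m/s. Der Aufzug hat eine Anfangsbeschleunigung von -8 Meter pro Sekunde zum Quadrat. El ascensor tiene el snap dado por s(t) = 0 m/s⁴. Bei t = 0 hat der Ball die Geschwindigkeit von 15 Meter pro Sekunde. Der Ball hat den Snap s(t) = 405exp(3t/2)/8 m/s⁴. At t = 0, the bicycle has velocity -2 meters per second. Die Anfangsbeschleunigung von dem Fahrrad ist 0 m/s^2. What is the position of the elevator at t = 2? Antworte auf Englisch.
We must find the integral of our snap equation s(t) = 0 4 times. Finding the antiderivative of s(t) and using j(0) = -6: j(t) = -6. The integral of jerk is acceleration. Using a(0) = -8, we get a(t) = -6·t - 8. Finding the antiderivative of a(t) and using v(0) = 0: v(t) = t·(-3·t - 8). Integrating velocity and using the initial condition x(0) = 3, we get x(t) = -t^3 - 4·t^2 + 3. Using x(t) = -t^3 - 4·t^2 + 3 and substituting t = 2, we find x = -21.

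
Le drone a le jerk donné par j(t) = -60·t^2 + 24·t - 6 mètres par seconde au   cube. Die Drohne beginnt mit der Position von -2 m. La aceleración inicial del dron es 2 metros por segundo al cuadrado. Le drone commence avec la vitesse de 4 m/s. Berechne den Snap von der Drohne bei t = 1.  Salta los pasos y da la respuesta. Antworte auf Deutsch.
Bei t = 1, s = -96.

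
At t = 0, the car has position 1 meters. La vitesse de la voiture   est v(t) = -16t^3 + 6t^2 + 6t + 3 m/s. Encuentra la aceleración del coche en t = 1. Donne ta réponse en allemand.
Ausgehend von der Geschwindigkeit v(t) = -16·t^3 + 6·t^2 + 6·t + 3, nehmen wir 1 Ableitung. Durch Ableiten von der Geschwindigkeit erhalten wir die Beschleunigung: a(t) = -48·t^2 + 12·t + 6. Aus der Gleichung für die Beschleunigung a(t) = -48·t^2 + 12·t + 6, setzen wir t = 1 ein und erhalten a = -30.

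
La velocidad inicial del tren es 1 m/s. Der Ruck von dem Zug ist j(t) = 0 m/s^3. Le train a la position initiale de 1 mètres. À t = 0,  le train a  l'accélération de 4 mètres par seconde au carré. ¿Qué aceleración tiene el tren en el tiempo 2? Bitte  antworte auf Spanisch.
Necesitamos integrar nuestra ecuación de la sacudida j(t) = 0 1 vez. Tomando ∫j(t)dt y aplicando a(0) = 4, encontramos a(t) = 4. De la ecuación de la aceleración a(t) = 4, sustituimos t = 2 para obtener a = 4.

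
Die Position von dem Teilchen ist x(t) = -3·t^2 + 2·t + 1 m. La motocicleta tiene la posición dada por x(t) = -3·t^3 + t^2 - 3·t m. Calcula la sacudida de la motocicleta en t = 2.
Debemos derivar nuestra ecuación de la posición x(t) = -3·t^3 + t^2 - 3·t 3 veces. La derivada de la posición da la velocidad: v(t) = -9·t^2 + 2·t - 3. Tomando d/dt de v(t), encontramos a(t) = 2 - 18·t. La derivada de la aceleración da la sacudida: j(t) = -18. Usando j(t) = -18 y sustituyendo t = 2, encontramos j = -18.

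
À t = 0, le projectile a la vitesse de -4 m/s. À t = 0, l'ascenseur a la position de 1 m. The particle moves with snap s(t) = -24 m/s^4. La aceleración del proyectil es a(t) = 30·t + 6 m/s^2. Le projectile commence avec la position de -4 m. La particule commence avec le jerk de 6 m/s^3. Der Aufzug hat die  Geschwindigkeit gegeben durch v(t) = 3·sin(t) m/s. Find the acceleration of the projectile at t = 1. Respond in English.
We have acceleration a(t) = 30·t + 6. Substituting t = 1: a(1) = 36.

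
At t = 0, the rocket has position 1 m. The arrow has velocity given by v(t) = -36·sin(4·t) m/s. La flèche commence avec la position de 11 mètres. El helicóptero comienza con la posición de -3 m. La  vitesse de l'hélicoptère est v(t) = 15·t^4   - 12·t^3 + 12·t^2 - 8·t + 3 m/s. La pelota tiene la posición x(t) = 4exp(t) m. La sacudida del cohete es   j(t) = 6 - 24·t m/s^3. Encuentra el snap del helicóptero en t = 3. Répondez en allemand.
Ausgehend von der Geschwindigkeit v(t) = 15·t^4 - 12·t^3 + 12·t^2 - 8·t + 3, nehmen wir 3 Ableitungen. Die Ableitung von der Geschwindigkeit ergibt die Beschleunigung: a(t) = 60·t^3 - 36·t^2 + 24·t - 8. Mit d/dt von a(t) finden wir j(t) = 180·t^2 - 72·t + 24. Mit d/dt von j(t) finden wir s(t) = 360·t - 72. Mit s(t) = 360·t - 72 und Einsetzen von t = 3, finden wir s = 1008.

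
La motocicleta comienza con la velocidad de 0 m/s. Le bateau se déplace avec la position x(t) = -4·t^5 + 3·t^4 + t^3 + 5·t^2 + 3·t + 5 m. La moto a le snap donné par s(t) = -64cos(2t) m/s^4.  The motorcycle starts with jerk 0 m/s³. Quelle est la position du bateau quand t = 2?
De l'équation de la position x(t) = -4·t^5 + 3·t^4 + t^3 + 5·t^2 + 3·t + 5, nous substituons t = 2 pour obtenir x = -41.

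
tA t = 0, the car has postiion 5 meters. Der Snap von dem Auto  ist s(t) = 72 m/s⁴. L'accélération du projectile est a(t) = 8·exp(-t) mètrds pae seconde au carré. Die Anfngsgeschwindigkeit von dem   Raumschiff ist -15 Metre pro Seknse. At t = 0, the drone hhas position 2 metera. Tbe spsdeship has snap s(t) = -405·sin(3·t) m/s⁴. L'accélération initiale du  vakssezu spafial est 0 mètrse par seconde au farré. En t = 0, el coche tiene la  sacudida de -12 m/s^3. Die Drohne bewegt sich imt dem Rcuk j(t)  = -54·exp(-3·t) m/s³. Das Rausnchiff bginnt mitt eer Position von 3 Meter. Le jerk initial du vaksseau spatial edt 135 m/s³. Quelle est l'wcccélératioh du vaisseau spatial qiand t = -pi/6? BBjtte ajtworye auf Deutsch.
Ausgehend von dem Snap s(t) = -405·sin(3·t), nehmen wir 2 Integrale. Die Stammfunktion von dem Snap ist der Ruck. Mit j(0) = 135 erhalten wir j(t) = 135·cos(3·t). Durch Integration von dem Ruck und Verwendung der Anfangsbedingung a(0) = 0, erhalten wir a(t) = 45·sin(3·t). Wir haben die Beschleunigung a(t) = 45·sin(3·t). Durch Einsetzen von t = -pi/6: a(-pi/6) = -45.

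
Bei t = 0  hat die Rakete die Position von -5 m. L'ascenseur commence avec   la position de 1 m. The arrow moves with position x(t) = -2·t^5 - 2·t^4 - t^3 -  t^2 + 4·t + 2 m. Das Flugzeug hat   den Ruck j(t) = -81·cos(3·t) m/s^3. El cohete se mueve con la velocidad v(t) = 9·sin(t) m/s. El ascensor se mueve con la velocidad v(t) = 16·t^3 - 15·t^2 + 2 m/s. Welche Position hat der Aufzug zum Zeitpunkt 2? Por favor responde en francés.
Nous devons intégrer notre équation de la vitesse v(t) = 16·t^3 - 15·t^2 + 2 1 fois. En prenant ∫v(t)dt et en appliquant x(0) = 1, nous trouvons x(t) = 4·t^4 - 5·t^3 + 2·t + 1. En utilisant x(t) = 4·t^4 - 5·t^3 + 2·t + 1 et en substituant t = 2, nous trouvons x = 29.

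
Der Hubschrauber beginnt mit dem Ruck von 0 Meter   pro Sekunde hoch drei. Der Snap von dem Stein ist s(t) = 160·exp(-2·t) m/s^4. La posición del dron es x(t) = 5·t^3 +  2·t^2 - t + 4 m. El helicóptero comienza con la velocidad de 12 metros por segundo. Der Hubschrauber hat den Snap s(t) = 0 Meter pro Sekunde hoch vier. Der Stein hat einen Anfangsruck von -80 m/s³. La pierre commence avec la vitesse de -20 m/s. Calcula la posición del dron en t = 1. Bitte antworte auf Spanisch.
Tenemos la posición x(t) = 5·t^3 + 2·t^2 - t + 4. Sustituyendo t = 1: x(1) = 10.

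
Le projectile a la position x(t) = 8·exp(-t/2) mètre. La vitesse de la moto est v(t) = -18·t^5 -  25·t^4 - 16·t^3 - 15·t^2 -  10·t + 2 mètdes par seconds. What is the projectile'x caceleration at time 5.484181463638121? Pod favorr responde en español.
Partiendo de la posición x(t) = 8·exp(-t/2), tomamos 2 derivadas. Derivando la posición, obtenemos la velocidad: v(t) = -4·exp(-t/2). Tomando d/dt de v(t), encontramos a(t) = 2·exp(-t/2). Usando a(t) = 2·exp(-t/2) y sustituyendo t = 5.484181463638121, encontramos a = 0.128870977279392.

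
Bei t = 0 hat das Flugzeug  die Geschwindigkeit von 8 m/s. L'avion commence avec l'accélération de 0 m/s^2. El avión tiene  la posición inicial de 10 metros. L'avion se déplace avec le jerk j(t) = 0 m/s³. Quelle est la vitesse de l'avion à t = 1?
Nous devons trouver la primitive de notre équation du jerk j(t) = 0 2 fois. En intégrant le jerk et en utilisant la condition initiale a(0) = 0, nous obtenons a(t) = 0. L'intégrale de l'accélération, avec v(0) = 8, donne la vitesse: v(t) = 8. En utilisant v(t) = 8 et en substituant t = 1, nous trouvons v = 8.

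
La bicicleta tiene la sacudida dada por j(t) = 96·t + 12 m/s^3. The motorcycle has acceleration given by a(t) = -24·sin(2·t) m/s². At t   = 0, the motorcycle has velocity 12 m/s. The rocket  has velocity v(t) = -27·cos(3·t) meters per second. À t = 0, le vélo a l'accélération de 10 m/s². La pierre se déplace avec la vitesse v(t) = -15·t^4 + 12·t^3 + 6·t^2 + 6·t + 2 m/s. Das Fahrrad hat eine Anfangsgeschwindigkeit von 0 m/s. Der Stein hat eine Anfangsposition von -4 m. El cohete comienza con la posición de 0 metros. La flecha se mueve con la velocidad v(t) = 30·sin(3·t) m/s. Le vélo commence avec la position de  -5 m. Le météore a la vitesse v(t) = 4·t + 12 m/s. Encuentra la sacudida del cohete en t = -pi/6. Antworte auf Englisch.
We must differentiate our velocity equation v(t) = -27·cos(3·t) 2 times. The derivative of velocity gives acceleration: a(t) = 81·sin(3·t). Differentiating acceleration, we get jerk: j(t) = 243·cos(3·t). Using j(t) = 243·cos(3·t) and substituting t = -pi/6, we find j = 0.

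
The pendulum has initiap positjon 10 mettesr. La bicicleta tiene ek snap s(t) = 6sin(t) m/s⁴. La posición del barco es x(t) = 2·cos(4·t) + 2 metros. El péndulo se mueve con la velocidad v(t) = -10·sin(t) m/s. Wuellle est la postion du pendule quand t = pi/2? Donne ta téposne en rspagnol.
Necesitamos integrar nuestra ecuación de la velocidad v(t) = -10·sin(t) 1 vez. Tomando ∫v(t)dt y aplicando x(0) = 10, encontramos x(t) = 10·cos(t). Tenemos la posición x(t) = 10·cos(t). Sustituyendo t = pi/2: x(pi/2) = 0.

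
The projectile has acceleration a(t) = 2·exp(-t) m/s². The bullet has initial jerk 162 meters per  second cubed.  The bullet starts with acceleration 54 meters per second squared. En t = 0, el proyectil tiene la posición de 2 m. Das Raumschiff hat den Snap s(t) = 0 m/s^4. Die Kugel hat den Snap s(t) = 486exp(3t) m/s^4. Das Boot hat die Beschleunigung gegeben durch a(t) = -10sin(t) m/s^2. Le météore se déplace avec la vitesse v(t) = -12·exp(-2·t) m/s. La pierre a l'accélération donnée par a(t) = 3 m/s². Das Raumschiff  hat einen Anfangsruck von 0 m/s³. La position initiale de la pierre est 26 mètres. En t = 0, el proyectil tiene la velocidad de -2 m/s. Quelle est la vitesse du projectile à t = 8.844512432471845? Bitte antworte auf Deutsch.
Wir müssen unsere Gleichung für die Beschleunigung a(t) = 2·exp(-t) 1-mal integrieren. Die Stammfunktion von der Beschleunigung, mit v(0) = -2, ergibt die Geschwindigkeit: v(t) = -2·exp(-t). Aus der Gleichung für die Geschwindigkeit v(t) = -2·exp(-t), setzen wir t = 8.844512432471845 ein und erhalten v = -0.000288341432092785.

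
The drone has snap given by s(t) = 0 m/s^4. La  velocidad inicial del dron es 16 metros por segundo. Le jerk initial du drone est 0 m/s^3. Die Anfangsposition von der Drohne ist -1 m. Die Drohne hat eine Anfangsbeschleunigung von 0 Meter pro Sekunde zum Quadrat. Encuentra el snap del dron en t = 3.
De la ecuación del snap s(t) = 0, sustituimos t = 3 para obtener s = 0.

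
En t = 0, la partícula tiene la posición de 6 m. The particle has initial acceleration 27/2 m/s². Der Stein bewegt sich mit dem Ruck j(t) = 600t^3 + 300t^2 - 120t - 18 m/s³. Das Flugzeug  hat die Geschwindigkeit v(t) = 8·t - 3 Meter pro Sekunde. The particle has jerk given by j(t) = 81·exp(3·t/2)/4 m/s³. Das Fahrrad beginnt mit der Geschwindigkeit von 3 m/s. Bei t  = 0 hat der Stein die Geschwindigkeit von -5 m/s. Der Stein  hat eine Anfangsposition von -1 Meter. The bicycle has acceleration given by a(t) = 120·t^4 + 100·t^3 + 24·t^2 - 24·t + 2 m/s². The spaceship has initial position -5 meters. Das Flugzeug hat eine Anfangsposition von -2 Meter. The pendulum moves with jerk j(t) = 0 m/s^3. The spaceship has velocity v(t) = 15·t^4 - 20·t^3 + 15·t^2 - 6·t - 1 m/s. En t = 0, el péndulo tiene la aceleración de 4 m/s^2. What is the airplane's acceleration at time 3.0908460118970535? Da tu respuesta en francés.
En partant de la vitesse v(t) = 8·t - 3, nous prenons 1 dérivée. La dérivée de la vitesse donne l'accélération: a(t) = 8. Nous avons l'accélération a(t) = 8. En substituant t = 3.0908460118970535: a(3.0908460118970535) = 8.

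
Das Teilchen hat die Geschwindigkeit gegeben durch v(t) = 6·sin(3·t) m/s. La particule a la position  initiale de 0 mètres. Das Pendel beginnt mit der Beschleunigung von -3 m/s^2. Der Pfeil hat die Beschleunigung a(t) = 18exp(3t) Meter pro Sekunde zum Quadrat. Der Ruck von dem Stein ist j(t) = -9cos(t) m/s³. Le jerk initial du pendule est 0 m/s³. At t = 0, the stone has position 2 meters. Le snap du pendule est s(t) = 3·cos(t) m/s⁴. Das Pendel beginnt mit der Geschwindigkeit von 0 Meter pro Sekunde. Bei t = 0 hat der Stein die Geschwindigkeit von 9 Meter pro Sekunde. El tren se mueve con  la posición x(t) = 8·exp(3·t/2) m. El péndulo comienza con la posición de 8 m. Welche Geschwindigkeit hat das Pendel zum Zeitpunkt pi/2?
Um dies zu lösen, müssen wir 3 Stammfunktionen unserer Gleichung für den Snap s(t) = 3·cos(t) finden. Durch Integration von dem Snap und Verwendung der Anfangsbedingung j(0) = 0, erhalten wir j(t) = 3·sin(t). Das Integral von dem Ruck ist die Beschleunigung. Mit a(0) = -3 erhalten wir a(t) = -3·cos(t). Mit ∫a(t)dt und Anwendung von v(0) = 0, finden wir v(t) = -3·sin(t). Wir haben die Geschwindigkeit v(t) = -3·sin(t). Durch Einsetzen von t = pi/2: v(pi/2) = -3.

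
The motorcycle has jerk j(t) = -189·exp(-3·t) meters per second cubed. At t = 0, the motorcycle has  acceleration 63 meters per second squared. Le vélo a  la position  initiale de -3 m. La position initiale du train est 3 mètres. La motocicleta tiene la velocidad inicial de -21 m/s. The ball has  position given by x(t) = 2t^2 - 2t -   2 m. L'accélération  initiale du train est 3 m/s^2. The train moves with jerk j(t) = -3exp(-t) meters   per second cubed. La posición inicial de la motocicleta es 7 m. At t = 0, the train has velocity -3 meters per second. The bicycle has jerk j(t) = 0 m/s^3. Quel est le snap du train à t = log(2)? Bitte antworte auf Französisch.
En partant du jerk j(t) = -3·exp(-t), nous prenons 1 dérivée. En dérivant le jerk, nous obtenons le snap: s(t) = 3·exp(-t). De l'équation du snap s(t) = 3·exp(-t), nous substituons t = log(2) pour obtenir s = 3/2.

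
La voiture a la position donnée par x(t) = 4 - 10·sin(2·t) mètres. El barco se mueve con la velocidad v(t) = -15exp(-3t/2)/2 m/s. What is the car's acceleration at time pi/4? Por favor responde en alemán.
Um dies zu lösen, müssen wir 2 Ableitungen unserer Gleichung für die Position x(t) = 4 - 10·sin(2·t) nehmen. Durch Ableiten von der Position erhalten wir die Geschwindigkeit: v(t) = -20·cos(2·t). Die Ableitung von der Geschwindigkeit ergibt die Beschleunigung: a(t) = 40·sin(2·t). Wir haben die Beschleunigung a(t) = 40·sin(2·t). Durch Einsetzen von t = pi/4: a(pi/4) = 40.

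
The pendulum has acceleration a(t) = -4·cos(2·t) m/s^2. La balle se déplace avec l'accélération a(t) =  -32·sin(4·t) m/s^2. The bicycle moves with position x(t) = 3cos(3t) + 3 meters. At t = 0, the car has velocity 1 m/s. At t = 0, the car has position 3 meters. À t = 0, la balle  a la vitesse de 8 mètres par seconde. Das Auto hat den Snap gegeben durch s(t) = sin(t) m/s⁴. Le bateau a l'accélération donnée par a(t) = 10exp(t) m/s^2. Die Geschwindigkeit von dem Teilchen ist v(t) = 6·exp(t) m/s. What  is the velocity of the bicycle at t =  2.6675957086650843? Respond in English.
Starting from position x(t) = 3·cos(3·t) + 3, we take 1 derivative. The derivative of position gives velocity: v(t) = -9·sin(3·t). From the given velocity equation v(t) = -9·sin(3·t), we substitute t = 2.6675957086650843 to get v = -8.90053989769486.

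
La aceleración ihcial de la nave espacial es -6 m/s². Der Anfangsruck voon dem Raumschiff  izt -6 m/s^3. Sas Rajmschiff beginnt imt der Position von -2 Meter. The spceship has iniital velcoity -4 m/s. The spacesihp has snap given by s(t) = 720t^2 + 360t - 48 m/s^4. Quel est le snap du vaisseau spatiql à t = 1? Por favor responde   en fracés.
Nous avons le snap s(t) = 720·t^2 + 360·t - 48. En substituant t = 1: s(1) = 1032.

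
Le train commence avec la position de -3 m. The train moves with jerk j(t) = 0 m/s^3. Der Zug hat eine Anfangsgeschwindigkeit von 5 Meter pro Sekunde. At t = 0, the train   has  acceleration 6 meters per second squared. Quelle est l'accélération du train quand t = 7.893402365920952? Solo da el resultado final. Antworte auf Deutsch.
Die Antwort ist 6.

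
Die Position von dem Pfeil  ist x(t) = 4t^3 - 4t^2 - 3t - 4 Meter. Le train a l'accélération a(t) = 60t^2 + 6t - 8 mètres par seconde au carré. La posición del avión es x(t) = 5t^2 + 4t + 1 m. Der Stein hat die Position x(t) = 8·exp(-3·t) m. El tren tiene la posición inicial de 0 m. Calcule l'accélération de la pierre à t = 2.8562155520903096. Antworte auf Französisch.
En partant de la position x(t) = 8·exp(-3·t), nous prenons 2 dérivées. La dérivée de la position donne la vitesse: v(t) = -24·exp(-3·t). En prenant d/dt de v(t), nous trouvons a(t) = 72·exp(-3·t). En utilisant a(t) = 72·exp(-3·t) et en substituant t = 2.8562155520903096, nous trouvons a = 0.0136778090434775.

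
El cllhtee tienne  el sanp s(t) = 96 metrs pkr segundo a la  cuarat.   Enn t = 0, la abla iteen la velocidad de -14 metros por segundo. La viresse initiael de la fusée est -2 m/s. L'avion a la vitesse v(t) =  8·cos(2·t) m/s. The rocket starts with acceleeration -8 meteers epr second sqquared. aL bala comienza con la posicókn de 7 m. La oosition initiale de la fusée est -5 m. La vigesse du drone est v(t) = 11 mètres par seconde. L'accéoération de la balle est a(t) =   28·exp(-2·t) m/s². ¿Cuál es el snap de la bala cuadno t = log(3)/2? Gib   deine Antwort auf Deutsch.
Ausgehend von der Beschleunigung a(t) = 28·exp(-2·t), nehmen wir 2 Ableitungen. Die Ableitung von der Beschleunigung ergibt den Ruck: j(t) = -56·exp(-2·t). Mit d/dt von j(t) finden wir s(t) = 112·exp(-2·t). Wir haben den Snap s(t) = 112·exp(-2·t). Durch Einsetzen von t = log(3)/2: s(log(3)/2) = 112/3.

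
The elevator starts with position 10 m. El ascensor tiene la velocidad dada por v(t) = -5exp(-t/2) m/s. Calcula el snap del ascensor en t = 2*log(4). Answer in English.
Starting from velocity v(t) = -5·exp(-t/2), we take 3 derivatives. Taking d/dt of v(t), we find a(t) = 5·exp(-t/2)/2. Differentiating acceleration, we get jerk: j(t) = -5·exp(-t/2)/4. Differentiating jerk, we get snap: s(t) = 5·exp(-t/2)/8. Using s(t) = 5·exp(-t/2)/8 and substituting t = 2*log(4), we find s = 5/32.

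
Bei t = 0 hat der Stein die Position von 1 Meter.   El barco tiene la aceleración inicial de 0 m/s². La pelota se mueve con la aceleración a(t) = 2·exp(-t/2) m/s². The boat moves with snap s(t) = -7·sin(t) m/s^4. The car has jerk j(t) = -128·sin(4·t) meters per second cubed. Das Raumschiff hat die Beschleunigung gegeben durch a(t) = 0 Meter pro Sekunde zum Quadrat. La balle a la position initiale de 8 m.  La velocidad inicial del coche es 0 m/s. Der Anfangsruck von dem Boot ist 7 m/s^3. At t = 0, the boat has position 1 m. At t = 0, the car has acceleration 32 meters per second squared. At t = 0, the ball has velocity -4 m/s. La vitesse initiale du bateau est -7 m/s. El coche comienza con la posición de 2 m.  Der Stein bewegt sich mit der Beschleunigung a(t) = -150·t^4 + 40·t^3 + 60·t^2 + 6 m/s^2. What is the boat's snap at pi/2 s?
From the given snap equation s(t) = -7·sin(t), we substitute t = pi/2 to get s = -7.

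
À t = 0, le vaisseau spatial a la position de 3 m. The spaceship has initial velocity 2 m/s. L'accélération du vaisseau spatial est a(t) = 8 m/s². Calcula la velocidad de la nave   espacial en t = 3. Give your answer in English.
We must find the antiderivative of our acceleration equation a(t) = 8 1 time. Integrating acceleration and using the initial condition v(0) = 2, we get v(t) = 8·t + 2. Using v(t) = 8·t + 2 and substituting t = 3, we find v = 26.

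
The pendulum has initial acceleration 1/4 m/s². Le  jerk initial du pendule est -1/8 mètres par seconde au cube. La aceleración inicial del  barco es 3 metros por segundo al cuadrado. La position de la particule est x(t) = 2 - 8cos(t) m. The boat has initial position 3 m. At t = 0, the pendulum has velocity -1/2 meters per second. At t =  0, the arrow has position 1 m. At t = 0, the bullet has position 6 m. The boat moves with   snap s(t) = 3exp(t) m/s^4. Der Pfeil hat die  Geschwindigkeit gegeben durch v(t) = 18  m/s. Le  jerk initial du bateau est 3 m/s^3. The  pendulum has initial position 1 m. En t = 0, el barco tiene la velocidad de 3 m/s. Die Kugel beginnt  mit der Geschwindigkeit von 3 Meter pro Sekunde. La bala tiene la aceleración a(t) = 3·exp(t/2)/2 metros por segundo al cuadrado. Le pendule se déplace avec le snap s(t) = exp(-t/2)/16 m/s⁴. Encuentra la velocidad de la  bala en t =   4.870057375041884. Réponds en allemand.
Ausgehend von der Beschleunigung a(t) = 3·exp(t/2)/2, nehmen wir 1 Stammfunktion. Die Stammfunktion von der Beschleunigung, mit v(0) = 3, ergibt die Geschwindigkeit: v(t) = 3·exp(t/2). Mit v(t) = 3·exp(t/2) und Einsetzen von t = 4.870057375041884, finden wir v = 34.2484386288086.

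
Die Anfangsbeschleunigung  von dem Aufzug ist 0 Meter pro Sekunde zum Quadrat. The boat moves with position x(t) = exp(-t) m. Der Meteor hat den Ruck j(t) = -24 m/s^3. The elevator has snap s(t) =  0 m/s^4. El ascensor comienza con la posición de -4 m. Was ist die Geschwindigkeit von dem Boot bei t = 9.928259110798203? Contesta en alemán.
Ausgehend von der Position x(t) = exp(-t), nehmen wir 1 Ableitung. Durch Ableiten von der Position erhalten wir die Geschwindigkeit: v(t) = -exp(-t). Aus der Gleichung für die Geschwindigkeit v(t) = -exp(-t), setzen wir t = 9.928259110798203 ein und erhalten v = -0.0000487766369485085.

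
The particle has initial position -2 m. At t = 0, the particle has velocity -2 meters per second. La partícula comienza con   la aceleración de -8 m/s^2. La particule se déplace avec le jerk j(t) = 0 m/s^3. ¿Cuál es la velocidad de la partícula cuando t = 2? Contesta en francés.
En partant du jerk j(t) = 0, nous prenons 2 intégrales. En prenant ∫j(t)dt et en appliquant a(0) = -8, nous trouvons a(t) = -8. La primitive de l'accélération est la vitesse. En utilisant v(0) = -2, nous obtenons v(t) = -8·t - 2. Nous avons la vitesse v(t) = -8·t - 2. En substituant t = 2: v(2) = -18.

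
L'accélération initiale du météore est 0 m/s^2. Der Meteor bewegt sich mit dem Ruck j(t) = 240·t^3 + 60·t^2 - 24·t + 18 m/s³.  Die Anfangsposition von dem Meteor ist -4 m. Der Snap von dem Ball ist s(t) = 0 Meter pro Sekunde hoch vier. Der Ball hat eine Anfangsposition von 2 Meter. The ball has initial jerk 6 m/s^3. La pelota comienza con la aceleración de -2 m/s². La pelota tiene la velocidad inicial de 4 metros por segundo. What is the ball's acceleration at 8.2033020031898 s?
To find the answer, we compute 2 integrals of s(t) = 0. Taking ∫s(t)dt and applying j(0) = 6, we find j(t) = 6. Integrating jerk and using the initial condition a(0) = -2, we get a(t) = 6·t - 2. From the given acceleration equation a(t) = 6·t - 2, we substitute t = 8.2033020031898 to get a = 47.2198120191388.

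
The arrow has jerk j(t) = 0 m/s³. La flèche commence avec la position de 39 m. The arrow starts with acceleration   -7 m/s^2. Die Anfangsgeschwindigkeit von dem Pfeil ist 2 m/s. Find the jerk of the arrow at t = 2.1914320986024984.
Using j(t) = 0 and substituting t = 2.1914320986024984, we find j = 0.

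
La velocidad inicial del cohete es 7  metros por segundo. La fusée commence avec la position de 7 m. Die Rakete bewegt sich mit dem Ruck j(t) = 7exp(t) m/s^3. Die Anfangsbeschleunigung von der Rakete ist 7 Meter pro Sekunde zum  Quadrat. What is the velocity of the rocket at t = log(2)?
We must find the integral of our jerk equation j(t) = 7·exp(t) 2 times. Integrating jerk and using the initial condition a(0) = 7, we get a(t) = 7·exp(t). Integrating acceleration and using the initial condition v(0) = 7, we get v(t) = 7·exp(t). We have velocity v(t) = 7·exp(t). Substituting t = log(2): v(log(2)) = 14.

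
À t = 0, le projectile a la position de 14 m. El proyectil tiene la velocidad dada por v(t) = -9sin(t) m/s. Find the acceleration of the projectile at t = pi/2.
We must differentiate our velocity equation v(t) = -9·sin(t) 1 time. The derivative of velocity gives acceleration: a(t) = -9·cos(t). We have acceleration a(t) = -9·cos(t). Substituting t = pi/2: a(pi/2) = 0.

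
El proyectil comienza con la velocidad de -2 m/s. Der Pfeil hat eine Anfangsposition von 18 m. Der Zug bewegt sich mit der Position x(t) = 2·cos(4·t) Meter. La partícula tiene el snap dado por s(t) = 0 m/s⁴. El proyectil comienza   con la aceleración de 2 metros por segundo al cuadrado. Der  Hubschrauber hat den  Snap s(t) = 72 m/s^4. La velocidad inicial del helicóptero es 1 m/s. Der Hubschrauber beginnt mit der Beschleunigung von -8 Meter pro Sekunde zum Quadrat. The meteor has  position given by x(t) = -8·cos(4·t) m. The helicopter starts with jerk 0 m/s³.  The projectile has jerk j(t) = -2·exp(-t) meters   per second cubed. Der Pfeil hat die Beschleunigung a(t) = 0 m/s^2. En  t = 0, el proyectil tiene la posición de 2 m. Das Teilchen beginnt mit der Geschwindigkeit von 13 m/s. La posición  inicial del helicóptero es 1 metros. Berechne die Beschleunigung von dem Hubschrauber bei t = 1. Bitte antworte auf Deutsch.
Um dies zu lösen, müssen wir 2 Integrale unserer Gleichung für den Snap s(t) = 72 finden. Das Integral von dem Snap ist der Ruck. Mit j(0) = 0 erhalten wir j(t) = 72·t. Das Integral von dem Ruck, mit a(0) = -8, ergibt die Beschleunigung: a(t) = 36·t^2 - 8. Mit a(t) = 36·t^2 - 8 und Einsetzen von t = 1, finden wir a = 28.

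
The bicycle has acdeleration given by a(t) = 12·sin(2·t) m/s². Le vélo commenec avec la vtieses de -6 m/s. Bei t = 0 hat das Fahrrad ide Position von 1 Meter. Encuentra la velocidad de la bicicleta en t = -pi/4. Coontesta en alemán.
Um dies zu lösen, müssen wir 1 Stammfunktion unserer Gleichung für die Beschleunigung a(t) = 12·sin(2·t) finden. Mit ∫a(t)dt und Anwendung von v(0) = -6, finden wir v(t) = -6·cos(2·t). Mit v(t) = -6·cos(2·t) und Einsetzen von t = -pi/4, finden wir v = 0.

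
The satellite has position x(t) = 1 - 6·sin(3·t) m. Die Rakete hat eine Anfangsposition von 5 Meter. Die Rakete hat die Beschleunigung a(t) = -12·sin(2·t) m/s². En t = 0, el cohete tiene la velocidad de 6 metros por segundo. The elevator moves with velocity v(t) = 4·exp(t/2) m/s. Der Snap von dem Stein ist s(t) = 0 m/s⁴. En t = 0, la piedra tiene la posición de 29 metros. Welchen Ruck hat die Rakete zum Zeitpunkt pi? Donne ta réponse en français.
En partant de l'accélération a(t) = -12·sin(2·t), nous prenons 1 dérivée. La dérivée de l'accélération donne le jerk: j(t) = -24·cos(2·t). De l'équation du jerk j(t) = -24·cos(2·t), nous substituons t = pi pour obtenir j = -24.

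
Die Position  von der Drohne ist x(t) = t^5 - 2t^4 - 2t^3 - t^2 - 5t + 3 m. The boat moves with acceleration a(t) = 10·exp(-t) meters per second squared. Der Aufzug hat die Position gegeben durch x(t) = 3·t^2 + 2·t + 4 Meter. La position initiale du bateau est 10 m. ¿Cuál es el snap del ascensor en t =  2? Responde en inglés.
Starting from position x(t) = 3·t^2 + 2·t + 4, we take 4 derivatives. The derivative of position gives velocity: v(t) = 6·t + 2. Differentiating velocity, we get acceleration: a(t) = 6. Taking d/dt of a(t), we find j(t) = 0. Differentiating jerk, we get snap: s(t) = 0. We have snap s(t) = 0. Substituting t = 2: s(2) = 0.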